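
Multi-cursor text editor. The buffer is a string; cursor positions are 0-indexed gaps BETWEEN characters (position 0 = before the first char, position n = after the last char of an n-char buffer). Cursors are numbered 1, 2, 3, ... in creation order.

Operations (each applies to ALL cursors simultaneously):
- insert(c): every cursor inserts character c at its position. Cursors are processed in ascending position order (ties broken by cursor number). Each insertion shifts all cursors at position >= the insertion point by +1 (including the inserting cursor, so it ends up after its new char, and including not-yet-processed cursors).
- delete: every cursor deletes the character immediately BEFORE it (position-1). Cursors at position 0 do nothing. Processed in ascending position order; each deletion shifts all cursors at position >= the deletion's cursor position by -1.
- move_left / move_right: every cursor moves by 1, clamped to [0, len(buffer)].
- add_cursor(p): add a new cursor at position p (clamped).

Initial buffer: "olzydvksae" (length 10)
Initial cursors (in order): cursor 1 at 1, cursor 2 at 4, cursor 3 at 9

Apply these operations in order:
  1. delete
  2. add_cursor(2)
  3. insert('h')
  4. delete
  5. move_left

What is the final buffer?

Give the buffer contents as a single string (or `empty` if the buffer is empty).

After op 1 (delete): buffer="lzdvkse" (len 7), cursors c1@0 c2@2 c3@6, authorship .......
After op 2 (add_cursor(2)): buffer="lzdvkse" (len 7), cursors c1@0 c2@2 c4@2 c3@6, authorship .......
After op 3 (insert('h')): buffer="hlzhhdvkshe" (len 11), cursors c1@1 c2@5 c4@5 c3@10, authorship 1..24....3.
After op 4 (delete): buffer="lzdvkse" (len 7), cursors c1@0 c2@2 c4@2 c3@6, authorship .......
After op 5 (move_left): buffer="lzdvkse" (len 7), cursors c1@0 c2@1 c4@1 c3@5, authorship .......

Answer: lzdvkse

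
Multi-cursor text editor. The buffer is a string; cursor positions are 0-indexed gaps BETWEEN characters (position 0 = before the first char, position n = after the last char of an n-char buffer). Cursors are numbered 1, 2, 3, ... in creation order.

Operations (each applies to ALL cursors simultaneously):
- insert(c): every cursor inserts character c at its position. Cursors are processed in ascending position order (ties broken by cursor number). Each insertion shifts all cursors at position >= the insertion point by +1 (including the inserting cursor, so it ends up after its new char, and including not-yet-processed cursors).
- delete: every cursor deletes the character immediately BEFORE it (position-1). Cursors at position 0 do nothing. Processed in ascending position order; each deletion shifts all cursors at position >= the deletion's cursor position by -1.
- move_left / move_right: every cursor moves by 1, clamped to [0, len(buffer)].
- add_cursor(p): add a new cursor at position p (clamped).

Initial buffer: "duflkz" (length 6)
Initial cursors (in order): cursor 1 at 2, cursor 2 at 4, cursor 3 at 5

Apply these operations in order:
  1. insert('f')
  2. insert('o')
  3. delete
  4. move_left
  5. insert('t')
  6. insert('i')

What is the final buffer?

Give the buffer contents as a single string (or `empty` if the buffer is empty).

Answer: dutiffltifktifz

Derivation:
After op 1 (insert('f')): buffer="dufflfkfz" (len 9), cursors c1@3 c2@6 c3@8, authorship ..1..2.3.
After op 2 (insert('o')): buffer="dufoflfokfoz" (len 12), cursors c1@4 c2@8 c3@11, authorship ..11..22.33.
After op 3 (delete): buffer="dufflfkfz" (len 9), cursors c1@3 c2@6 c3@8, authorship ..1..2.3.
After op 4 (move_left): buffer="dufflfkfz" (len 9), cursors c1@2 c2@5 c3@7, authorship ..1..2.3.
After op 5 (insert('t')): buffer="dutffltfktfz" (len 12), cursors c1@3 c2@7 c3@10, authorship ..11..22.33.
After op 6 (insert('i')): buffer="dutiffltifktifz" (len 15), cursors c1@4 c2@9 c3@13, authorship ..111..222.333.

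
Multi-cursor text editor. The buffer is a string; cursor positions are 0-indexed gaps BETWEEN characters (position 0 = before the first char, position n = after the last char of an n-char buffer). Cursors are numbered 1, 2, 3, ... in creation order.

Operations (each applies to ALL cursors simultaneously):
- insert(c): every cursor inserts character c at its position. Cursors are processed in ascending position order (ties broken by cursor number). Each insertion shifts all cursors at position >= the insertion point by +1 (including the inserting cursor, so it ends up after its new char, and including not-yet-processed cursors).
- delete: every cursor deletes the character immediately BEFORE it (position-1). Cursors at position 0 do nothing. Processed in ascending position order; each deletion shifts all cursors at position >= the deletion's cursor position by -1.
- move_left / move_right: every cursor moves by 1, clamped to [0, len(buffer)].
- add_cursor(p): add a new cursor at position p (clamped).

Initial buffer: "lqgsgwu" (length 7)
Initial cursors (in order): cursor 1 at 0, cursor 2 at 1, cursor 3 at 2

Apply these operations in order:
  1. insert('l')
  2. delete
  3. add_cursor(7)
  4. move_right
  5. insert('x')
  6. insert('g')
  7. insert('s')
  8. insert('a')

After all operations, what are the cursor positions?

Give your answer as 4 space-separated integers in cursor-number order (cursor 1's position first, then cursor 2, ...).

Answer: 5 10 15 23

Derivation:
After op 1 (insert('l')): buffer="lllqlgsgwu" (len 10), cursors c1@1 c2@3 c3@5, authorship 1.2.3.....
After op 2 (delete): buffer="lqgsgwu" (len 7), cursors c1@0 c2@1 c3@2, authorship .......
After op 3 (add_cursor(7)): buffer="lqgsgwu" (len 7), cursors c1@0 c2@1 c3@2 c4@7, authorship .......
After op 4 (move_right): buffer="lqgsgwu" (len 7), cursors c1@1 c2@2 c3@3 c4@7, authorship .......
After op 5 (insert('x')): buffer="lxqxgxsgwux" (len 11), cursors c1@2 c2@4 c3@6 c4@11, authorship .1.2.3....4
After op 6 (insert('g')): buffer="lxgqxggxgsgwuxg" (len 15), cursors c1@3 c2@6 c3@9 c4@15, authorship .11.22.33....44
After op 7 (insert('s')): buffer="lxgsqxgsgxgssgwuxgs" (len 19), cursors c1@4 c2@8 c3@12 c4@19, authorship .111.222.333....444
After op 8 (insert('a')): buffer="lxgsaqxgsagxgsasgwuxgsa" (len 23), cursors c1@5 c2@10 c3@15 c4@23, authorship .1111.2222.3333....4444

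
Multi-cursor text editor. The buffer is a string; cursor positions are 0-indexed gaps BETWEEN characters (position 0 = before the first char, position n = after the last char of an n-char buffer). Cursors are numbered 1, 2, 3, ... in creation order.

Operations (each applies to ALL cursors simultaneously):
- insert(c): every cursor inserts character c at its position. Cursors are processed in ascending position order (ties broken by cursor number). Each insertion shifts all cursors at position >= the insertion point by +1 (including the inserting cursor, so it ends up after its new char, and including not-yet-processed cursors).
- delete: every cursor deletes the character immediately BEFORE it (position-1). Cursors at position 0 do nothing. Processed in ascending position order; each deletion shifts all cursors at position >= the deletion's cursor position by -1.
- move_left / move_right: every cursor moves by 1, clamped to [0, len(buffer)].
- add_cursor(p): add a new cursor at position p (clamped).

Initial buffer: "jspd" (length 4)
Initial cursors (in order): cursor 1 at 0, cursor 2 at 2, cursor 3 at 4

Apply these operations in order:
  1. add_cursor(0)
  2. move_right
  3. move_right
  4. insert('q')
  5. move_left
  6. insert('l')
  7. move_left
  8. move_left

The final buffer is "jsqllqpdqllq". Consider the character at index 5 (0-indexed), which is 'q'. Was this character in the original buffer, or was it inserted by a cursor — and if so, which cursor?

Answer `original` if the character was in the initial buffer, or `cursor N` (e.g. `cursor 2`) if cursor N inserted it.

After op 1 (add_cursor(0)): buffer="jspd" (len 4), cursors c1@0 c4@0 c2@2 c3@4, authorship ....
After op 2 (move_right): buffer="jspd" (len 4), cursors c1@1 c4@1 c2@3 c3@4, authorship ....
After op 3 (move_right): buffer="jspd" (len 4), cursors c1@2 c4@2 c2@4 c3@4, authorship ....
After op 4 (insert('q')): buffer="jsqqpdqq" (len 8), cursors c1@4 c4@4 c2@8 c3@8, authorship ..14..23
After op 5 (move_left): buffer="jsqqpdqq" (len 8), cursors c1@3 c4@3 c2@7 c3@7, authorship ..14..23
After op 6 (insert('l')): buffer="jsqllqpdqllq" (len 12), cursors c1@5 c4@5 c2@11 c3@11, authorship ..1144..2233
After op 7 (move_left): buffer="jsqllqpdqllq" (len 12), cursors c1@4 c4@4 c2@10 c3@10, authorship ..1144..2233
After op 8 (move_left): buffer="jsqllqpdqllq" (len 12), cursors c1@3 c4@3 c2@9 c3@9, authorship ..1144..2233
Authorship (.=original, N=cursor N): . . 1 1 4 4 . . 2 2 3 3
Index 5: author = 4

Answer: cursor 4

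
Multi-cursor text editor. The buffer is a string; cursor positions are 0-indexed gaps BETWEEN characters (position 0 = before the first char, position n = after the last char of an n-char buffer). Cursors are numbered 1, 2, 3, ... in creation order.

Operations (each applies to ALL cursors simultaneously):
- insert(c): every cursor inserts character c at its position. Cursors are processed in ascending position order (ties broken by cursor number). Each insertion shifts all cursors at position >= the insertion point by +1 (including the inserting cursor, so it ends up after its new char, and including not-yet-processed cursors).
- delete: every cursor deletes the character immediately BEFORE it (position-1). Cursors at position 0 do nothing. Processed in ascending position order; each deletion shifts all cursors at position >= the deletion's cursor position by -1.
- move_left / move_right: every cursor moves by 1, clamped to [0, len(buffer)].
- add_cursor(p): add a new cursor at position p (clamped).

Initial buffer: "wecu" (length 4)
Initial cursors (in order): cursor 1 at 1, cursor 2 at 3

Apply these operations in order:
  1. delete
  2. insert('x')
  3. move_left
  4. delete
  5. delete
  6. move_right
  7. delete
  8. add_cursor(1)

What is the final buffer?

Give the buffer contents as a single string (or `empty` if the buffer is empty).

After op 1 (delete): buffer="eu" (len 2), cursors c1@0 c2@1, authorship ..
After op 2 (insert('x')): buffer="xexu" (len 4), cursors c1@1 c2@3, authorship 1.2.
After op 3 (move_left): buffer="xexu" (len 4), cursors c1@0 c2@2, authorship 1.2.
After op 4 (delete): buffer="xxu" (len 3), cursors c1@0 c2@1, authorship 12.
After op 5 (delete): buffer="xu" (len 2), cursors c1@0 c2@0, authorship 2.
After op 6 (move_right): buffer="xu" (len 2), cursors c1@1 c2@1, authorship 2.
After op 7 (delete): buffer="u" (len 1), cursors c1@0 c2@0, authorship .
After op 8 (add_cursor(1)): buffer="u" (len 1), cursors c1@0 c2@0 c3@1, authorship .

Answer: u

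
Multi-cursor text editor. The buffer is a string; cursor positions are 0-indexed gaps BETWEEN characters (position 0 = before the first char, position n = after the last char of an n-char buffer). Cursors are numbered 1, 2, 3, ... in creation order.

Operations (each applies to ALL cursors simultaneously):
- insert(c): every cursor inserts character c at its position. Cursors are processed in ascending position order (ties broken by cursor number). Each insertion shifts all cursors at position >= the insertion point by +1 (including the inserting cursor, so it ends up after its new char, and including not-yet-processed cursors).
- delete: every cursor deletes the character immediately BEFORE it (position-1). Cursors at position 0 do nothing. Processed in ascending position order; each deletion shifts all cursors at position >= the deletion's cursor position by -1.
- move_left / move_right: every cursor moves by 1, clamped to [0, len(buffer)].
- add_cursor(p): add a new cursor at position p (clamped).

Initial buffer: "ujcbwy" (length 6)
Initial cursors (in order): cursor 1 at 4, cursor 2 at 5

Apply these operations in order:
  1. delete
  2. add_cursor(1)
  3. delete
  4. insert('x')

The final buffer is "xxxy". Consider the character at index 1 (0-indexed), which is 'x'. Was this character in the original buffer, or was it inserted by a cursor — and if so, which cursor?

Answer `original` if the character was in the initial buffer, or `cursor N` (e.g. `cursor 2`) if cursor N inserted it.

After op 1 (delete): buffer="ujcy" (len 4), cursors c1@3 c2@3, authorship ....
After op 2 (add_cursor(1)): buffer="ujcy" (len 4), cursors c3@1 c1@3 c2@3, authorship ....
After op 3 (delete): buffer="y" (len 1), cursors c1@0 c2@0 c3@0, authorship .
After op 4 (insert('x')): buffer="xxxy" (len 4), cursors c1@3 c2@3 c3@3, authorship 123.
Authorship (.=original, N=cursor N): 1 2 3 .
Index 1: author = 2

Answer: cursor 2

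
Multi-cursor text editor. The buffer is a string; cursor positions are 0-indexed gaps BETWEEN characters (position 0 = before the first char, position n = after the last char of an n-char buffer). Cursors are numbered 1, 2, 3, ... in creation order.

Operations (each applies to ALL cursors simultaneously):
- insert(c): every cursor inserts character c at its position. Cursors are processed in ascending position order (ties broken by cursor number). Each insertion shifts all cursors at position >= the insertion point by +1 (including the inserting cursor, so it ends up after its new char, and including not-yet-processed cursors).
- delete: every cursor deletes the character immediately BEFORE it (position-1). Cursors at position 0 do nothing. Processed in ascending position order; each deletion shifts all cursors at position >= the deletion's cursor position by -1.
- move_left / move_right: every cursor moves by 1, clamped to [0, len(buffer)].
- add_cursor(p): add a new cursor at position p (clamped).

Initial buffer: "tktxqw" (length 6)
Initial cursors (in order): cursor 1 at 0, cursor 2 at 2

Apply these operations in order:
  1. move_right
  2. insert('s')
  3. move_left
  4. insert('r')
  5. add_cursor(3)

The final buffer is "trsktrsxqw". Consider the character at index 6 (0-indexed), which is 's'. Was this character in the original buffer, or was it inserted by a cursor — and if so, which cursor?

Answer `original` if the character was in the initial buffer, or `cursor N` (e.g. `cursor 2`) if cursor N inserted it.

Answer: cursor 2

Derivation:
After op 1 (move_right): buffer="tktxqw" (len 6), cursors c1@1 c2@3, authorship ......
After op 2 (insert('s')): buffer="tsktsxqw" (len 8), cursors c1@2 c2@5, authorship .1..2...
After op 3 (move_left): buffer="tsktsxqw" (len 8), cursors c1@1 c2@4, authorship .1..2...
After op 4 (insert('r')): buffer="trsktrsxqw" (len 10), cursors c1@2 c2@6, authorship .11..22...
After op 5 (add_cursor(3)): buffer="trsktrsxqw" (len 10), cursors c1@2 c3@3 c2@6, authorship .11..22...
Authorship (.=original, N=cursor N): . 1 1 . . 2 2 . . .
Index 6: author = 2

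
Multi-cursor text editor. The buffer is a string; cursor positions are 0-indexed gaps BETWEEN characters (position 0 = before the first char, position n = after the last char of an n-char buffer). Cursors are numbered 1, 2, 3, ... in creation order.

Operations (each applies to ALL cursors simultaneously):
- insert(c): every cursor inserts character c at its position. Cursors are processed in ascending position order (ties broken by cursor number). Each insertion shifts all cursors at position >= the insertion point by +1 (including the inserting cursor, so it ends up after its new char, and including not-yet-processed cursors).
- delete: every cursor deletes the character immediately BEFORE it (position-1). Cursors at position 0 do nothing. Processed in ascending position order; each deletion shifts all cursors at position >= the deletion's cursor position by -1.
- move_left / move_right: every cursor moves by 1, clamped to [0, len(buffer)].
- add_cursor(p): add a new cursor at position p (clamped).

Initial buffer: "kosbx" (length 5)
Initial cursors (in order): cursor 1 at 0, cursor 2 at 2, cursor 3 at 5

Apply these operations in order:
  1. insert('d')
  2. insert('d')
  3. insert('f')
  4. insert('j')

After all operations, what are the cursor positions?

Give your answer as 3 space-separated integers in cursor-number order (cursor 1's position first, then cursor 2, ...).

Answer: 4 10 17

Derivation:
After op 1 (insert('d')): buffer="dkodsbxd" (len 8), cursors c1@1 c2@4 c3@8, authorship 1..2...3
After op 2 (insert('d')): buffer="ddkoddsbxdd" (len 11), cursors c1@2 c2@6 c3@11, authorship 11..22...33
After op 3 (insert('f')): buffer="ddfkoddfsbxddf" (len 14), cursors c1@3 c2@8 c3@14, authorship 111..222...333
After op 4 (insert('j')): buffer="ddfjkoddfjsbxddfj" (len 17), cursors c1@4 c2@10 c3@17, authorship 1111..2222...3333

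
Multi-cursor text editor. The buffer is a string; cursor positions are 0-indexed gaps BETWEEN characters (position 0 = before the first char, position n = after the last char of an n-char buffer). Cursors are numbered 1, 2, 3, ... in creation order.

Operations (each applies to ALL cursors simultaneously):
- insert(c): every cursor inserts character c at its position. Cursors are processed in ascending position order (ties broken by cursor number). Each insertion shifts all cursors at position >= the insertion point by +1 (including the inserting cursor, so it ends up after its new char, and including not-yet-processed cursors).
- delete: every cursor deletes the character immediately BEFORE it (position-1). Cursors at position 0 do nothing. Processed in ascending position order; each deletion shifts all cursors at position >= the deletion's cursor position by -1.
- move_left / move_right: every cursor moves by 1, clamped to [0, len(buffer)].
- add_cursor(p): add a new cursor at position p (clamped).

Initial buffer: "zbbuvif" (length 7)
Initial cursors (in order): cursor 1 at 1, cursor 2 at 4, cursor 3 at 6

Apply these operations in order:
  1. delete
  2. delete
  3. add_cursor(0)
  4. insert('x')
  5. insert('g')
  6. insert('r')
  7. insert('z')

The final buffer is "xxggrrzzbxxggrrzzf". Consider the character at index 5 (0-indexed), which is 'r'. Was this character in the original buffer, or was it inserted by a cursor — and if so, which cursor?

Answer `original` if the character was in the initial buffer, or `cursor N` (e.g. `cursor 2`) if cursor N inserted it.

Answer: cursor 4

Derivation:
After op 1 (delete): buffer="bbvf" (len 4), cursors c1@0 c2@2 c3@3, authorship ....
After op 2 (delete): buffer="bf" (len 2), cursors c1@0 c2@1 c3@1, authorship ..
After op 3 (add_cursor(0)): buffer="bf" (len 2), cursors c1@0 c4@0 c2@1 c3@1, authorship ..
After op 4 (insert('x')): buffer="xxbxxf" (len 6), cursors c1@2 c4@2 c2@5 c3@5, authorship 14.23.
After op 5 (insert('g')): buffer="xxggbxxggf" (len 10), cursors c1@4 c4@4 c2@9 c3@9, authorship 1414.2323.
After op 6 (insert('r')): buffer="xxggrrbxxggrrf" (len 14), cursors c1@6 c4@6 c2@13 c3@13, authorship 141414.232323.
After op 7 (insert('z')): buffer="xxggrrzzbxxggrrzzf" (len 18), cursors c1@8 c4@8 c2@17 c3@17, authorship 14141414.23232323.
Authorship (.=original, N=cursor N): 1 4 1 4 1 4 1 4 . 2 3 2 3 2 3 2 3 .
Index 5: author = 4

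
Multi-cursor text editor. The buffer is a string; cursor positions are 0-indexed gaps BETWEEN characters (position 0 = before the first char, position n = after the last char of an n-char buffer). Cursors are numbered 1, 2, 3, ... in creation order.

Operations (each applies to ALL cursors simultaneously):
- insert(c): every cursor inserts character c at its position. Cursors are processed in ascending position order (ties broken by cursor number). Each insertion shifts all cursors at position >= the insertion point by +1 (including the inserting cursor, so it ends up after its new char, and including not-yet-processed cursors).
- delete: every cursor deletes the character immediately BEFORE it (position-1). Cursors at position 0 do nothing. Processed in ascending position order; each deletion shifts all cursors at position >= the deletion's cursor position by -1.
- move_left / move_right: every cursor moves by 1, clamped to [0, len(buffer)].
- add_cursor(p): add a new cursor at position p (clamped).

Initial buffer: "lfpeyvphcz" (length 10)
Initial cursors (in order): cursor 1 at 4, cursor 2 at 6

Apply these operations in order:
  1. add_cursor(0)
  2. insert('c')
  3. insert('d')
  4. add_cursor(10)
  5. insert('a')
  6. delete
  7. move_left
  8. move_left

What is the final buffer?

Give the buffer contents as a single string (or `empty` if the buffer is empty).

After op 1 (add_cursor(0)): buffer="lfpeyvphcz" (len 10), cursors c3@0 c1@4 c2@6, authorship ..........
After op 2 (insert('c')): buffer="clfpecyvcphcz" (len 13), cursors c3@1 c1@6 c2@9, authorship 3....1..2....
After op 3 (insert('d')): buffer="cdlfpecdyvcdphcz" (len 16), cursors c3@2 c1@8 c2@12, authorship 33....11..22....
After op 4 (add_cursor(10)): buffer="cdlfpecdyvcdphcz" (len 16), cursors c3@2 c1@8 c4@10 c2@12, authorship 33....11..22....
After op 5 (insert('a')): buffer="cdalfpecdayvacdaphcz" (len 20), cursors c3@3 c1@10 c4@13 c2@16, authorship 333....111..4222....
After op 6 (delete): buffer="cdlfpecdyvcdphcz" (len 16), cursors c3@2 c1@8 c4@10 c2@12, authorship 33....11..22....
After op 7 (move_left): buffer="cdlfpecdyvcdphcz" (len 16), cursors c3@1 c1@7 c4@9 c2@11, authorship 33....11..22....
After op 8 (move_left): buffer="cdlfpecdyvcdphcz" (len 16), cursors c3@0 c1@6 c4@8 c2@10, authorship 33....11..22....

Answer: cdlfpecdyvcdphcz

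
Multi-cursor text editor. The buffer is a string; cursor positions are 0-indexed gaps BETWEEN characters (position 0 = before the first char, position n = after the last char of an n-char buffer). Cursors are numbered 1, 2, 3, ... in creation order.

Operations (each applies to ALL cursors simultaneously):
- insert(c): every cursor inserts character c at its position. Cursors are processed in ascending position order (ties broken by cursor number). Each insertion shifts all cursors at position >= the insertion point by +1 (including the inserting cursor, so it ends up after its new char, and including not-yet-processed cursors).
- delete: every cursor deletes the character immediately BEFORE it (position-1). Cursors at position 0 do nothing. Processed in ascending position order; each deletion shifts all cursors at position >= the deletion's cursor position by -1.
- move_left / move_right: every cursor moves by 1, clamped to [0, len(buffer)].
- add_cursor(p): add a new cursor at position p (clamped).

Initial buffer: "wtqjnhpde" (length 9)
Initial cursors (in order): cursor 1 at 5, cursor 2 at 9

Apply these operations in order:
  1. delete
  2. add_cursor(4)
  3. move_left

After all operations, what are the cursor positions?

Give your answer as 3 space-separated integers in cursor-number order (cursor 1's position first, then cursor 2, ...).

Answer: 3 6 3

Derivation:
After op 1 (delete): buffer="wtqjhpd" (len 7), cursors c1@4 c2@7, authorship .......
After op 2 (add_cursor(4)): buffer="wtqjhpd" (len 7), cursors c1@4 c3@4 c2@7, authorship .......
After op 3 (move_left): buffer="wtqjhpd" (len 7), cursors c1@3 c3@3 c2@6, authorship .......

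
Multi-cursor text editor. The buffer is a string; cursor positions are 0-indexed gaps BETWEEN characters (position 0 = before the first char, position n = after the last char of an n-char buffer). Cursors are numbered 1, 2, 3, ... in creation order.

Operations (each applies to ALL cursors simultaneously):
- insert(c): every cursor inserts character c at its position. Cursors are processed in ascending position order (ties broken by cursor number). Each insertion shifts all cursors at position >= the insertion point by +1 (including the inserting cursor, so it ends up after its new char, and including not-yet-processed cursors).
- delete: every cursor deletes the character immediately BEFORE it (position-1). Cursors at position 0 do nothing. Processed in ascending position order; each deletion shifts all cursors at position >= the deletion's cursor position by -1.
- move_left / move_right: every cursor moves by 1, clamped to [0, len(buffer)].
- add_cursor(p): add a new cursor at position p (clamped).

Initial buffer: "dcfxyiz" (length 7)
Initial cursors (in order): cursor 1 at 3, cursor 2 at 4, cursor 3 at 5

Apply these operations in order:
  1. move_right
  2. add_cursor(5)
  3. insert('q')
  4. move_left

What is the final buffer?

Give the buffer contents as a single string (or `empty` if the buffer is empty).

Answer: dcfxqyqqiqz

Derivation:
After op 1 (move_right): buffer="dcfxyiz" (len 7), cursors c1@4 c2@5 c3@6, authorship .......
After op 2 (add_cursor(5)): buffer="dcfxyiz" (len 7), cursors c1@4 c2@5 c4@5 c3@6, authorship .......
After op 3 (insert('q')): buffer="dcfxqyqqiqz" (len 11), cursors c1@5 c2@8 c4@8 c3@10, authorship ....1.24.3.
After op 4 (move_left): buffer="dcfxqyqqiqz" (len 11), cursors c1@4 c2@7 c4@7 c3@9, authorship ....1.24.3.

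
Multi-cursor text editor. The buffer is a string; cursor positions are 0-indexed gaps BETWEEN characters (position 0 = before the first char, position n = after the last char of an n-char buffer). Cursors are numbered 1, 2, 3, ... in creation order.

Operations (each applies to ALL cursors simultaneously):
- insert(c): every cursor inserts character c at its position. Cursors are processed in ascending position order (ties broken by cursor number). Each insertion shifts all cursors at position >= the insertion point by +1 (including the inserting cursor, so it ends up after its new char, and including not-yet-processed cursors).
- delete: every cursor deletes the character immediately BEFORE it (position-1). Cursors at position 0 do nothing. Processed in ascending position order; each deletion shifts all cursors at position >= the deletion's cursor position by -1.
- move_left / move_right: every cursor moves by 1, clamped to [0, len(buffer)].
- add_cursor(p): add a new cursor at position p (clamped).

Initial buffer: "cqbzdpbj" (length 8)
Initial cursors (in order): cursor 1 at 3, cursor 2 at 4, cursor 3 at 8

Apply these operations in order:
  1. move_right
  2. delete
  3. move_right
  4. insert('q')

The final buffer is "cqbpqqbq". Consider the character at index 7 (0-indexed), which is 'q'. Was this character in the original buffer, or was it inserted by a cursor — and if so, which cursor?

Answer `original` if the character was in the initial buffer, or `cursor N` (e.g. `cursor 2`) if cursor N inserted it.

Answer: cursor 3

Derivation:
After op 1 (move_right): buffer="cqbzdpbj" (len 8), cursors c1@4 c2@5 c3@8, authorship ........
After op 2 (delete): buffer="cqbpb" (len 5), cursors c1@3 c2@3 c3@5, authorship .....
After op 3 (move_right): buffer="cqbpb" (len 5), cursors c1@4 c2@4 c3@5, authorship .....
After op 4 (insert('q')): buffer="cqbpqqbq" (len 8), cursors c1@6 c2@6 c3@8, authorship ....12.3
Authorship (.=original, N=cursor N): . . . . 1 2 . 3
Index 7: author = 3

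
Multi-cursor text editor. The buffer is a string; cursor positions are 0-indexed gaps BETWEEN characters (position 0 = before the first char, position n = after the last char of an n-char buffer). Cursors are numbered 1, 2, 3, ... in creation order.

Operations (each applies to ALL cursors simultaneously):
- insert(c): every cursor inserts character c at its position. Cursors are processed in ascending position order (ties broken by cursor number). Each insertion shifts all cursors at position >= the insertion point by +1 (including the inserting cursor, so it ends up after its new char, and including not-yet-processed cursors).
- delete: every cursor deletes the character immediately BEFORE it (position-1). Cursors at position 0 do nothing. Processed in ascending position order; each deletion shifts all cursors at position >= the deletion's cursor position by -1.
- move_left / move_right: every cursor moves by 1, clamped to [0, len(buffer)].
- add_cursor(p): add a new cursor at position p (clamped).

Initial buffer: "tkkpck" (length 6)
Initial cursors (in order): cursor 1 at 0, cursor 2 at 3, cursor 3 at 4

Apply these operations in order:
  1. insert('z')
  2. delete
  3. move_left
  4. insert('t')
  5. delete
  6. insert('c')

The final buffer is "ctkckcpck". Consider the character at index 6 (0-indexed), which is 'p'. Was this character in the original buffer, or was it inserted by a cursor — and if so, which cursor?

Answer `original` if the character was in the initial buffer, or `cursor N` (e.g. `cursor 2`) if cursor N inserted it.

After op 1 (insert('z')): buffer="ztkkzpzck" (len 9), cursors c1@1 c2@5 c3@7, authorship 1...2.3..
After op 2 (delete): buffer="tkkpck" (len 6), cursors c1@0 c2@3 c3@4, authorship ......
After op 3 (move_left): buffer="tkkpck" (len 6), cursors c1@0 c2@2 c3@3, authorship ......
After op 4 (insert('t')): buffer="ttktktpck" (len 9), cursors c1@1 c2@4 c3@6, authorship 1..2.3...
After op 5 (delete): buffer="tkkpck" (len 6), cursors c1@0 c2@2 c3@3, authorship ......
After op 6 (insert('c')): buffer="ctkckcpck" (len 9), cursors c1@1 c2@4 c3@6, authorship 1..2.3...
Authorship (.=original, N=cursor N): 1 . . 2 . 3 . . .
Index 6: author = original

Answer: original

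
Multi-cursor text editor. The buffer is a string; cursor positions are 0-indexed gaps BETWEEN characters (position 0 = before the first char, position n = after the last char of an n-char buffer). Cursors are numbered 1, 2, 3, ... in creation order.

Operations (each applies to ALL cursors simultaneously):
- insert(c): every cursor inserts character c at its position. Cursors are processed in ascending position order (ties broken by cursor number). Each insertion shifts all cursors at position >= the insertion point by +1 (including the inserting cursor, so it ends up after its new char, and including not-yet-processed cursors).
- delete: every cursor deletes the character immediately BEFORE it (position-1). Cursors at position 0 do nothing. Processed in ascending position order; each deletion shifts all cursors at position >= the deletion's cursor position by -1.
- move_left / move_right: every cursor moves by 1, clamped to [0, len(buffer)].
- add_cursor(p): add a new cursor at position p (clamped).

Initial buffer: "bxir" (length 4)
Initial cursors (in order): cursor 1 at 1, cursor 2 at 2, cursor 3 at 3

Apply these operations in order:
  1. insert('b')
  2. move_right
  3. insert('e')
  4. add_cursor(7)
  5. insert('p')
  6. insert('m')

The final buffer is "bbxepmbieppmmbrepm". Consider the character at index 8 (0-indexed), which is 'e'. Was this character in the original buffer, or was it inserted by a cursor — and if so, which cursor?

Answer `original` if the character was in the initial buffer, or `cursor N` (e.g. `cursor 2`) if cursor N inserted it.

Answer: cursor 2

Derivation:
After op 1 (insert('b')): buffer="bbxbibr" (len 7), cursors c1@2 c2@4 c3@6, authorship .1.2.3.
After op 2 (move_right): buffer="bbxbibr" (len 7), cursors c1@3 c2@5 c3@7, authorship .1.2.3.
After op 3 (insert('e')): buffer="bbxebiebre" (len 10), cursors c1@4 c2@7 c3@10, authorship .1.12.23.3
After op 4 (add_cursor(7)): buffer="bbxebiebre" (len 10), cursors c1@4 c2@7 c4@7 c3@10, authorship .1.12.23.3
After op 5 (insert('p')): buffer="bbxepbieppbrep" (len 14), cursors c1@5 c2@10 c4@10 c3@14, authorship .1.112.2243.33
After op 6 (insert('m')): buffer="bbxepmbieppmmbrepm" (len 18), cursors c1@6 c2@13 c4@13 c3@18, authorship .1.1112.224243.333
Authorship (.=original, N=cursor N): . 1 . 1 1 1 2 . 2 2 4 2 4 3 . 3 3 3
Index 8: author = 2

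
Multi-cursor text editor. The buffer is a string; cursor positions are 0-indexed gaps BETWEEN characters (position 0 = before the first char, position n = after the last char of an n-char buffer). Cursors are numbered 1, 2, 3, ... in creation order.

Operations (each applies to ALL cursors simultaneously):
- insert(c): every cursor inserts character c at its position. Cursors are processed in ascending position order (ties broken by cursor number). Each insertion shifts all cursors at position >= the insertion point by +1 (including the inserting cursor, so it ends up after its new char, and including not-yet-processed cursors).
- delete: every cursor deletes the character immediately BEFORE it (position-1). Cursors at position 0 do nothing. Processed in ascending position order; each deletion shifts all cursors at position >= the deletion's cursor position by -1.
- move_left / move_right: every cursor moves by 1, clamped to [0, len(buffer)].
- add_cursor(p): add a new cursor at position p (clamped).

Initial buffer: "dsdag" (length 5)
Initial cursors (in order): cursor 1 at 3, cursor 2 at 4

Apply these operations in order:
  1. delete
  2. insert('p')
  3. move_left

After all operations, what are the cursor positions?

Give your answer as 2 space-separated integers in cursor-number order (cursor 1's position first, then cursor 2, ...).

Answer: 3 3

Derivation:
After op 1 (delete): buffer="dsg" (len 3), cursors c1@2 c2@2, authorship ...
After op 2 (insert('p')): buffer="dsppg" (len 5), cursors c1@4 c2@4, authorship ..12.
After op 3 (move_left): buffer="dsppg" (len 5), cursors c1@3 c2@3, authorship ..12.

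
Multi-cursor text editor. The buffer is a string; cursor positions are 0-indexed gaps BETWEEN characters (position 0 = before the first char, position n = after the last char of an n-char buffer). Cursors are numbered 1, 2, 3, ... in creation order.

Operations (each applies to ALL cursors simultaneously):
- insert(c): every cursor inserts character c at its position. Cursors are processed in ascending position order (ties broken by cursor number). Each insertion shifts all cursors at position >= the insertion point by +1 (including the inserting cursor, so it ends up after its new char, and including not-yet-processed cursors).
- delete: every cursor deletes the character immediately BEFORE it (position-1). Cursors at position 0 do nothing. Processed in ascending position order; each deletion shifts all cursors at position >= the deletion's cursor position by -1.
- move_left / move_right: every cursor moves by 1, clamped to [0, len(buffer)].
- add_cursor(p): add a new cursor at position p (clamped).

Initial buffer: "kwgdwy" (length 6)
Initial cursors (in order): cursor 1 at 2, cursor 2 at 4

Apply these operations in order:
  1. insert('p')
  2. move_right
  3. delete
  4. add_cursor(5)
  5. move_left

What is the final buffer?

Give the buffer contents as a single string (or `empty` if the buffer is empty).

Answer: kwpdpy

Derivation:
After op 1 (insert('p')): buffer="kwpgdpwy" (len 8), cursors c1@3 c2@6, authorship ..1..2..
After op 2 (move_right): buffer="kwpgdpwy" (len 8), cursors c1@4 c2@7, authorship ..1..2..
After op 3 (delete): buffer="kwpdpy" (len 6), cursors c1@3 c2@5, authorship ..1.2.
After op 4 (add_cursor(5)): buffer="kwpdpy" (len 6), cursors c1@3 c2@5 c3@5, authorship ..1.2.
After op 5 (move_left): buffer="kwpdpy" (len 6), cursors c1@2 c2@4 c3@4, authorship ..1.2.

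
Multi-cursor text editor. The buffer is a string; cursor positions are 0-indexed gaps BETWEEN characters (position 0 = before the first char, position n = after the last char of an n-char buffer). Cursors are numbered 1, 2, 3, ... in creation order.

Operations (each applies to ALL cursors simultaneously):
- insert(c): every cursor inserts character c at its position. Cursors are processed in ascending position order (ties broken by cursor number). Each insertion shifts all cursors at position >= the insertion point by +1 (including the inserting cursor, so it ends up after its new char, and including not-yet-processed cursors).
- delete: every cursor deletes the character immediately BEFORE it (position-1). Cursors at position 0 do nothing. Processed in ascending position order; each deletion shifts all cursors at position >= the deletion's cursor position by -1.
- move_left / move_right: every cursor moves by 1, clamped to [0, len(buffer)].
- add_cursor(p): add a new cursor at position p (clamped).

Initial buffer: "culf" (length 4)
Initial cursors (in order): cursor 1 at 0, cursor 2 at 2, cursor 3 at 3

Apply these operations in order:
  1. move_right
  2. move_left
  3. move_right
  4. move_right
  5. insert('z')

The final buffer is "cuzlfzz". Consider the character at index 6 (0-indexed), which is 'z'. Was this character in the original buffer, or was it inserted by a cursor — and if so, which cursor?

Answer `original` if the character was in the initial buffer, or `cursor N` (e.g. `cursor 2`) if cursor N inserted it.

After op 1 (move_right): buffer="culf" (len 4), cursors c1@1 c2@3 c3@4, authorship ....
After op 2 (move_left): buffer="culf" (len 4), cursors c1@0 c2@2 c3@3, authorship ....
After op 3 (move_right): buffer="culf" (len 4), cursors c1@1 c2@3 c3@4, authorship ....
After op 4 (move_right): buffer="culf" (len 4), cursors c1@2 c2@4 c3@4, authorship ....
After op 5 (insert('z')): buffer="cuzlfzz" (len 7), cursors c1@3 c2@7 c3@7, authorship ..1..23
Authorship (.=original, N=cursor N): . . 1 . . 2 3
Index 6: author = 3

Answer: cursor 3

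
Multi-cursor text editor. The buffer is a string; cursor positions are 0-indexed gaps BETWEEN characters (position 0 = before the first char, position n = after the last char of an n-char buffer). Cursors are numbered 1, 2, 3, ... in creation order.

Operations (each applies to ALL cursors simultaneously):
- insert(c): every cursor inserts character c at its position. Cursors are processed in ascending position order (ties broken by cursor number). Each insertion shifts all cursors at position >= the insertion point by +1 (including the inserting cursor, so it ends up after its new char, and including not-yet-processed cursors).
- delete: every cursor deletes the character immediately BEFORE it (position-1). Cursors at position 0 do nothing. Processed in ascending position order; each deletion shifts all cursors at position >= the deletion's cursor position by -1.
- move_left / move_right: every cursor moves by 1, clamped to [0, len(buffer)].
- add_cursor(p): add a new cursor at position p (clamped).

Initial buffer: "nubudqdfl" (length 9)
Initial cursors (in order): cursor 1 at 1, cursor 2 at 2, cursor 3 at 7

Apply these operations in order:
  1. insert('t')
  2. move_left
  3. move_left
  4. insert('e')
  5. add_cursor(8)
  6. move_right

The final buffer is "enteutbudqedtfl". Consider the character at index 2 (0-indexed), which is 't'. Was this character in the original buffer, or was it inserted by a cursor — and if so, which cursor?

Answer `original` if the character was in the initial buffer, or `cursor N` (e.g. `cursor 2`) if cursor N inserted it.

Answer: cursor 1

Derivation:
After op 1 (insert('t')): buffer="ntutbudqdtfl" (len 12), cursors c1@2 c2@4 c3@10, authorship .1.2.....3..
After op 2 (move_left): buffer="ntutbudqdtfl" (len 12), cursors c1@1 c2@3 c3@9, authorship .1.2.....3..
After op 3 (move_left): buffer="ntutbudqdtfl" (len 12), cursors c1@0 c2@2 c3@8, authorship .1.2.....3..
After op 4 (insert('e')): buffer="enteutbudqedtfl" (len 15), cursors c1@1 c2@4 c3@11, authorship 1.12.2....3.3..
After op 5 (add_cursor(8)): buffer="enteutbudqedtfl" (len 15), cursors c1@1 c2@4 c4@8 c3@11, authorship 1.12.2....3.3..
After op 6 (move_right): buffer="enteutbudqedtfl" (len 15), cursors c1@2 c2@5 c4@9 c3@12, authorship 1.12.2....3.3..
Authorship (.=original, N=cursor N): 1 . 1 2 . 2 . . . . 3 . 3 . .
Index 2: author = 1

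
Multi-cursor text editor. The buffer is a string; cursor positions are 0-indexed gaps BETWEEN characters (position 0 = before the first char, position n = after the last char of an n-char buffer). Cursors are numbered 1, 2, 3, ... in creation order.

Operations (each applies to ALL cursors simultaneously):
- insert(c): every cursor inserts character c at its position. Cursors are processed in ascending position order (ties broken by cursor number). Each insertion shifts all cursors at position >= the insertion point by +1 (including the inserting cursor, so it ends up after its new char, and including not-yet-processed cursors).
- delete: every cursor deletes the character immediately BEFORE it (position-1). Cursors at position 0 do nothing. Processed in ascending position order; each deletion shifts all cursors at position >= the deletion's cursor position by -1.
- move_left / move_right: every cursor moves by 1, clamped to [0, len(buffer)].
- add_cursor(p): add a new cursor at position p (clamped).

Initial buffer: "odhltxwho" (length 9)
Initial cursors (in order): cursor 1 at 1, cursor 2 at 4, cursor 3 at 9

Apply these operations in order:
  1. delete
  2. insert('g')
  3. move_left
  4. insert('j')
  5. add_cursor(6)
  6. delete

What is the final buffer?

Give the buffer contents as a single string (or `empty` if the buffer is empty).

After op 1 (delete): buffer="dhtxwh" (len 6), cursors c1@0 c2@2 c3@6, authorship ......
After op 2 (insert('g')): buffer="gdhgtxwhg" (len 9), cursors c1@1 c2@4 c3@9, authorship 1..2....3
After op 3 (move_left): buffer="gdhgtxwhg" (len 9), cursors c1@0 c2@3 c3@8, authorship 1..2....3
After op 4 (insert('j')): buffer="jgdhjgtxwhjg" (len 12), cursors c1@1 c2@5 c3@11, authorship 11..22....33
After op 5 (add_cursor(6)): buffer="jgdhjgtxwhjg" (len 12), cursors c1@1 c2@5 c4@6 c3@11, authorship 11..22....33
After op 6 (delete): buffer="gdhtxwhg" (len 8), cursors c1@0 c2@3 c4@3 c3@7, authorship 1......3

Answer: gdhtxwhg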